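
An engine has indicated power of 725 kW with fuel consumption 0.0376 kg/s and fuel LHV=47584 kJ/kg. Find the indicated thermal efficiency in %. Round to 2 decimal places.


eta_ith = (IP / (mf * LHV)) * 100
Denominator = 0.0376 * 47584 = 1789.1584 kW
eta_ith = (725 / 1789.1584) * 100 = 40.52%


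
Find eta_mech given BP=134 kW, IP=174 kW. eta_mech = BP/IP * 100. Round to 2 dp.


eta_mech = (BP / IP) * 100
Ratio = 134 / 174 = 0.7701
eta_mech = 0.7701 * 100 = 77.01%


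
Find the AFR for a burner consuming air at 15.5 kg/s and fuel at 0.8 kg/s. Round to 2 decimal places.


AFR = m_air / m_fuel
AFR = 15.5 / 0.8 = 19.38


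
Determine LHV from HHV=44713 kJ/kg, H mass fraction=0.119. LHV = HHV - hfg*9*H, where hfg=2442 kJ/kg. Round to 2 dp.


LHV = HHV - hfg * 9 * H
Water correction = 2442 * 9 * 0.119 = 2615.382 kJ/kg
LHV = 44713 - 2615.382 = 42097.62 kJ/kg


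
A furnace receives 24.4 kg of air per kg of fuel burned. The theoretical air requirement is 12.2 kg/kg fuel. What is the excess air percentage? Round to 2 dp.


Excess air = actual - stoichiometric = 24.4 - 12.2 = 12.20 kg/kg fuel
Excess air % = (excess / stoich) * 100 = (12.20 / 12.2) * 100 = 100.00%


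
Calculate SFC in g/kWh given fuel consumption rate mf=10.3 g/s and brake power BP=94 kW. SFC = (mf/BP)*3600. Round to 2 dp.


SFC = (mf / BP) * 3600
Rate = 10.3 / 94 = 0.109574 g/(s*kW)
SFC = 0.109574 * 3600 = 394.47 g/kWh


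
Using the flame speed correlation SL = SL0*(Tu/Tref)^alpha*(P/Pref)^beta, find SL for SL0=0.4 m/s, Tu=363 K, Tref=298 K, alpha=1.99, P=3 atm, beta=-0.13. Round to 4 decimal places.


SL = SL0 * (Tu/Tref)^alpha * (P/Pref)^beta
T ratio = 363/298 = 1.21812081
(T ratio)^alpha = 1.21812081^1.99 = 1.480893
(P/Pref)^beta = 3^(-0.13) = 0.866910
SL = 0.4 * 1.480893 * 0.866910 = 0.5135 m/s


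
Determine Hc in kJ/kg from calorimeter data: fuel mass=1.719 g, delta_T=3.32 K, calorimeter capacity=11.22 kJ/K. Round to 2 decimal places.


Hc = C_cal * delta_T / m_fuel
Q_released = 11.22 * 3.32 = 37.2504 kJ
m_fuel = 1.719 g = 1.719/1000 kg = 0.001719 kg
Hc = 37.2504 / 0.001719 = 21669.81 kJ/kg


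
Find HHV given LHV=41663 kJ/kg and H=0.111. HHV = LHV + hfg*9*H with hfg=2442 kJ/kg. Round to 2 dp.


HHV = LHV + hfg * 9 * H
Water addition = 2442 * 9 * 0.111 = 2439.558 kJ/kg
HHV = 41663 + 2439.558 = 44102.56 kJ/kg


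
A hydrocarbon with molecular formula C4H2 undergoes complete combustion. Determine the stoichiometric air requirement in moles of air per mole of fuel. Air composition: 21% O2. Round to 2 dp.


Balanced combustion: C4H2 + 4.5 O2 -> 4 CO2 + 1 H2O
O2 needed = C + H/4 = 4 + 2/4 = 4.50 moles
Air moles = O2 / 0.21 = 4.50 / 0.21 = 21.43 moles air


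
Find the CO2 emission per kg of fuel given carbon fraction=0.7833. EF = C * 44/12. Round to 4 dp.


EF = C_frac * (M_CO2 / M_C)
EF = 0.7833 * (44/12)
EF = 0.7833 * 3.666667 = 2.8721 kg_CO2/kg_fuel


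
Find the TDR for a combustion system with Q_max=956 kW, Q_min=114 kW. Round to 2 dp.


TDR = Q_max / Q_min
TDR = 956 / 114 = 8.39


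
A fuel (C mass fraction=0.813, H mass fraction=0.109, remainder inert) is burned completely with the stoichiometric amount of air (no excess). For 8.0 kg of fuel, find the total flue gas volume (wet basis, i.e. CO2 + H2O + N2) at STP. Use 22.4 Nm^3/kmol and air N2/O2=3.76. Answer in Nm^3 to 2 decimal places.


Per kg fuel: CO2 = (C/12 kmol)*22.4 = (0.813/12)*22.4 = 1.51760 Nm^3
Per kg fuel: H2O = (H/2 kmol)*22.4 = (0.109/2)*22.4 = 1.22080 Nm^3
O2 needed per kg fuel = C/12 + H/4 = 0.813/12 + 0.109/4 = 0.09500000 kmol
Per kg fuel: N2 = O2*3.76*22.4 = 0.09500000*3.76*22.4 = 8.00128 Nm^3
Total per kg = 1.51760 + 1.22080 + 8.00128 = 10.73968 Nm^3
Total = 10.73968 * 8.0 = 85.92 Nm^3


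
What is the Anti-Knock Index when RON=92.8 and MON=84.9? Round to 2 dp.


AKI = (RON + MON) / 2
AKI = (92.8 + 84.9) / 2
AKI = 177.7 / 2 = 88.85


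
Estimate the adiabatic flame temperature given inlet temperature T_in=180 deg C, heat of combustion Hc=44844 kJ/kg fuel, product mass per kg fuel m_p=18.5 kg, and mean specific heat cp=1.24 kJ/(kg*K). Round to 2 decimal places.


T_ad = T_in + Hc / (m_p * cp)
Denominator = 18.5 * 1.24 = 22.9400
Temperature rise = 44844 / 22.9400 = 1954.84 K
T_ad = 180 + 1954.84 = 2134.84 deg C


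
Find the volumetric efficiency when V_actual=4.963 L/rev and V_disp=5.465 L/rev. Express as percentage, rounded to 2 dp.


eta_v = (V_actual / V_disp) * 100
Ratio = 4.963 / 5.465 = 0.9081
eta_v = 0.9081 * 100 = 90.81%


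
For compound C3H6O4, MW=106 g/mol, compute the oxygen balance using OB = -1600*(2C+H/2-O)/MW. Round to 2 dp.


OB = -1600 * (2C + H/2 - O) / MW
Inner = 2*3 + 6/2 - 4 = 5.00
OB = -1600 * 5.00 / 106 = -75.47%


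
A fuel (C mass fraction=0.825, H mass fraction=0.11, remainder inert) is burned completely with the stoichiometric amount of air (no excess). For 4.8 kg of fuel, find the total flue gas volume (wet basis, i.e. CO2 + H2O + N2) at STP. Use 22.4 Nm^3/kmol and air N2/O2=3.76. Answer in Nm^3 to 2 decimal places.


Per kg fuel: CO2 = (C/12 kmol)*22.4 = (0.825/12)*22.4 = 1.54000 Nm^3
Per kg fuel: H2O = (H/2 kmol)*22.4 = (0.11/2)*22.4 = 1.23200 Nm^3
O2 needed per kg fuel = C/12 + H/4 = 0.825/12 + 0.11/4 = 0.09625000 kmol
Per kg fuel: N2 = O2*3.76*22.4 = 0.09625000*3.76*22.4 = 8.10656 Nm^3
Total per kg = 1.54000 + 1.23200 + 8.10656 = 10.87856 Nm^3
Total = 10.87856 * 4.8 = 52.22 Nm^3


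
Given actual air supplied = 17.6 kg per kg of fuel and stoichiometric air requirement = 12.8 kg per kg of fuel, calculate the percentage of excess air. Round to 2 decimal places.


Excess air = actual - stoichiometric = 17.6 - 12.8 = 4.80 kg/kg fuel
Excess air % = (excess / stoich) * 100 = (4.80 / 12.8) * 100 = 37.50%


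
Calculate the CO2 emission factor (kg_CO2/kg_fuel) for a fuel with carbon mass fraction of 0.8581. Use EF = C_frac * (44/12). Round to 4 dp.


EF = C_frac * (M_CO2 / M_C)
EF = 0.8581 * (44/12)
EF = 0.8581 * 3.666667 = 3.1464 kg_CO2/kg_fuel


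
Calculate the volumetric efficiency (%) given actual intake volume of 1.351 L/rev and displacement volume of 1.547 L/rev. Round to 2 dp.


eta_v = (V_actual / V_disp) * 100
Ratio = 1.351 / 1.547 = 0.8733
eta_v = 0.8733 * 100 = 87.33%


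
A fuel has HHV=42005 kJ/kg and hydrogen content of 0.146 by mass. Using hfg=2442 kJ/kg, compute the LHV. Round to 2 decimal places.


LHV = HHV - hfg * 9 * H
Water correction = 2442 * 9 * 0.146 = 3208.788 kJ/kg
LHV = 42005 - 3208.788 = 38796.21 kJ/kg


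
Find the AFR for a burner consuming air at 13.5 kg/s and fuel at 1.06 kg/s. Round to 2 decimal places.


AFR = m_air / m_fuel
AFR = 13.5 / 1.06 = 12.74


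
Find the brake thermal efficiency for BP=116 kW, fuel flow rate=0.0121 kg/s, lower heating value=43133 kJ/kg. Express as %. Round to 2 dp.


eta_BTE = (BP / (mf * LHV)) * 100
Denominator = 0.0121 * 43133 = 521.9093 kW
eta_BTE = (116 / 521.9093) * 100 = 22.23%


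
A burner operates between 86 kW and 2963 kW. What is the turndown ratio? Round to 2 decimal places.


TDR = Q_max / Q_min
TDR = 2963 / 86 = 34.45


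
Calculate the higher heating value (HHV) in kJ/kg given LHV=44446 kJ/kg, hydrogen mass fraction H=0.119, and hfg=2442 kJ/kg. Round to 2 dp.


HHV = LHV + hfg * 9 * H
Water addition = 2442 * 9 * 0.119 = 2615.382 kJ/kg
HHV = 44446 + 2615.382 = 47061.38 kJ/kg


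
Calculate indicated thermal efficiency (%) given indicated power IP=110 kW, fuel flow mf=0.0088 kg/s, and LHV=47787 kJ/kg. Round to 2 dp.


eta_ith = (IP / (mf * LHV)) * 100
Denominator = 0.0088 * 47787 = 420.5256 kW
eta_ith = (110 / 420.5256) * 100 = 26.16%


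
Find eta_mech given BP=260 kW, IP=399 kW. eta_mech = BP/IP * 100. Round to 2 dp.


eta_mech = (BP / IP) * 100
Ratio = 260 / 399 = 0.6516
eta_mech = 0.6516 * 100 = 65.16%


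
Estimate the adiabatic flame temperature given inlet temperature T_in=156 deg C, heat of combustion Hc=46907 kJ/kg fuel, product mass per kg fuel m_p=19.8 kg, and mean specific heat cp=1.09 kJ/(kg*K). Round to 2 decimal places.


T_ad = T_in + Hc / (m_p * cp)
Denominator = 19.8 * 1.09 = 21.5820
Temperature rise = 46907 / 21.5820 = 2173.43 K
T_ad = 156 + 2173.43 = 2329.43 deg C


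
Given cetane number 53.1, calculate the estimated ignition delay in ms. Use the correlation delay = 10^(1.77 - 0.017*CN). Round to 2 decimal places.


delay = 10^(1.77 - 0.017*CN)
Exponent = 1.77 - 0.017*53.1 = 0.8673
delay = 10^0.8673 = 7.37 ms


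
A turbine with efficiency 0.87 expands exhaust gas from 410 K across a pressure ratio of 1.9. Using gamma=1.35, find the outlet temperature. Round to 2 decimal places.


T_out = T_in * (1 - eta * (1 - PR^(-(gamma-1)/gamma)))
Exponent = -(1.35-1)/1.35 = -0.25925926
PR^exp = 1.9^(-0.25925926) = 0.84670193
Factor = 1 - 0.87*(1 - 0.84670193) = 0.86663068
T_out = 410 * 0.86663068 = 355.32 K


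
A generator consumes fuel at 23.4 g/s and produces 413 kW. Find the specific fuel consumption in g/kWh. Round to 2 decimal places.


SFC = (mf / BP) * 3600
Rate = 23.4 / 413 = 0.056659 g/(s*kW)
SFC = 0.056659 * 3600 = 203.97 g/kWh


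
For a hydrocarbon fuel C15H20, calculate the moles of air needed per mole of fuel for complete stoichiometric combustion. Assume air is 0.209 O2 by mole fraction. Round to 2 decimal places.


Balanced combustion: C15H20 + 20 O2 -> 15 CO2 + 10 H2O
O2 needed = C + H/4 = 15 + 20/4 = 20.00 moles
Air moles = O2 / 0.209 = 20.00 / 0.209 = 95.69 moles air


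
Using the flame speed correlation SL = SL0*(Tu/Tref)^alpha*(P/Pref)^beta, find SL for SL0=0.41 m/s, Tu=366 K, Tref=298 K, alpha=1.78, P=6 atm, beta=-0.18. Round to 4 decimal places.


SL = SL0 * (Tu/Tref)^alpha * (P/Pref)^beta
T ratio = 366/298 = 1.22818792
(T ratio)^alpha = 1.22818792^1.78 = 1.441755
(P/Pref)^beta = 6^(-0.18) = 0.724324
SL = 0.41 * 1.441755 * 0.724324 = 0.4282 m/s


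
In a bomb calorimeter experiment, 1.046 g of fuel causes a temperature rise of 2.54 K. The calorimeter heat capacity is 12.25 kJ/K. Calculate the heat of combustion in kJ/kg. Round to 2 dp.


Hc = C_cal * delta_T / m_fuel
Q_released = 12.25 * 2.54 = 31.1150 kJ
m_fuel = 1.046 g = 1.046/1000 kg = 0.001046 kg
Hc = 31.1150 / 0.001046 = 29746.65 kJ/kg


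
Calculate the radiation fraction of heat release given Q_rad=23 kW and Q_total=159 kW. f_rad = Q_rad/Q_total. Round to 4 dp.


f_rad = Q_rad / Q_total
f_rad = 23 / 159 = 0.1447


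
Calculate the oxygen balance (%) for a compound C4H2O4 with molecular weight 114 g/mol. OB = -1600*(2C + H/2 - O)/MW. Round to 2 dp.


OB = -1600 * (2C + H/2 - O) / MW
Inner = 2*4 + 2/2 - 4 = 5.00
OB = -1600 * 5.00 / 114 = -70.18%


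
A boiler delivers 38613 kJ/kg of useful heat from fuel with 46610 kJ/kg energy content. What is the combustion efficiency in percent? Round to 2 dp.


Efficiency = (Q_useful / Q_fuel) * 100
Efficiency = (38613 / 46610) * 100
Efficiency = 0.8284 * 100 = 82.84%


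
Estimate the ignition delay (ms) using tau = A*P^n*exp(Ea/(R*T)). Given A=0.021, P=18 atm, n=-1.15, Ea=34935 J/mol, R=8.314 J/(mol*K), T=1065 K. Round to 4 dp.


tau = A * P^n * exp(Ea/(R*T))
P^n = 18^(-1.15) = 0.03601112
Ea/(R*T) = 34935/(8.314*1065) = 3.945492
exp(Ea/(R*T)) = 51.701747
tau = 0.021 * 0.03601112 * 51.701747 = 0.0391 ms


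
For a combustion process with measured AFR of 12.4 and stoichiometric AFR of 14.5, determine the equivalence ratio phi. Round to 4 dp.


phi = AFR_stoich / AFR_actual
phi = 14.5 / 12.4 = 1.1694


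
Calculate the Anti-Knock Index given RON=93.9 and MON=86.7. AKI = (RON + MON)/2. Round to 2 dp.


AKI = (RON + MON) / 2
AKI = (93.9 + 86.7) / 2
AKI = 180.6 / 2 = 90.30


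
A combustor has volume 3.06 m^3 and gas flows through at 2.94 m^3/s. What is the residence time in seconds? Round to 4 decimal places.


tau = V / Q_flow
tau = 3.06 / 2.94 = 1.0408 s


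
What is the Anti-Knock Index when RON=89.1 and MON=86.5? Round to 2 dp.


AKI = (RON + MON) / 2
AKI = (89.1 + 86.5) / 2
AKI = 175.6 / 2 = 87.80


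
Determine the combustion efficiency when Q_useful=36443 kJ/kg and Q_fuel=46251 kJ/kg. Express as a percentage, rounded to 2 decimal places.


Efficiency = (Q_useful / Q_fuel) * 100
Efficiency = (36443 / 46251) * 100
Efficiency = 0.7879 * 100 = 78.79%


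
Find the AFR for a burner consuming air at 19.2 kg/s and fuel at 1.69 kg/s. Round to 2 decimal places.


AFR = m_air / m_fuel
AFR = 19.2 / 1.69 = 11.36


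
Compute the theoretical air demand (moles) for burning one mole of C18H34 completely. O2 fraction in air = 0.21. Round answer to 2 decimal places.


Balanced combustion: C18H34 + 26.5 O2 -> 18 CO2 + 17 H2O
O2 needed = C + H/4 = 18 + 34/4 = 26.50 moles
Air moles = O2 / 0.21 = 26.50 / 0.21 = 126.19 moles air


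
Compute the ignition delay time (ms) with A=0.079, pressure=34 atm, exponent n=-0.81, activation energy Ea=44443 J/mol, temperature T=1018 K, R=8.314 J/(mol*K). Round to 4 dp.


tau = A * P^n * exp(Ea/(R*T))
P^n = 34^(-0.81) = 0.05747806
Ea/(R*T) = 44443/(8.314*1018) = 5.251043
exp(Ea/(R*T)) = 190.765119
tau = 0.079 * 0.05747806 * 190.765119 = 0.8662 ms


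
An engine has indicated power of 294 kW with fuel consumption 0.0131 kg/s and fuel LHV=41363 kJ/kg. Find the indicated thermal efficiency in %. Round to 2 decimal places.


eta_ith = (IP / (mf * LHV)) * 100
Denominator = 0.0131 * 41363 = 541.8553 kW
eta_ith = (294 / 541.8553) * 100 = 54.26%


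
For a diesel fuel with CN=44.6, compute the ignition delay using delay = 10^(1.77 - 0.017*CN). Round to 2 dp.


delay = 10^(1.77 - 0.017*CN)
Exponent = 1.77 - 0.017*44.6 = 1.0118
delay = 10^1.0118 = 10.28 ms


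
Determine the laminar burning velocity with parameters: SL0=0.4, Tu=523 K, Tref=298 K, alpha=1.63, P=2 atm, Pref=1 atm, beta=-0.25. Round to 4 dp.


SL = SL0 * (Tu/Tref)^alpha * (P/Pref)^beta
T ratio = 523/298 = 1.75503356
(T ratio)^alpha = 1.75503356^1.63 = 2.501412
(P/Pref)^beta = 2^(-0.25) = 0.840896
SL = 0.4 * 2.501412 * 0.840896 = 0.8414 m/s


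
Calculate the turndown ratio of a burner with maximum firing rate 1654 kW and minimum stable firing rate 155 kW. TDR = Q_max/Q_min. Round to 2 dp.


TDR = Q_max / Q_min
TDR = 1654 / 155 = 10.67


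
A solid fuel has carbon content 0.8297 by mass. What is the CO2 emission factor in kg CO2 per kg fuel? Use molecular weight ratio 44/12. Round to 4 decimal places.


EF = C_frac * (M_CO2 / M_C)
EF = 0.8297 * (44/12)
EF = 0.8297 * 3.666667 = 3.0422 kg_CO2/kg_fuel


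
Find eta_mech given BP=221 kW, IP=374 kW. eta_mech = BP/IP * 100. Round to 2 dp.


eta_mech = (BP / IP) * 100
Ratio = 221 / 374 = 0.5909
eta_mech = 0.5909 * 100 = 59.09%


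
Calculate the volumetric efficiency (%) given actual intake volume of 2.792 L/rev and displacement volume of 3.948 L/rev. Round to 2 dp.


eta_v = (V_actual / V_disp) * 100
Ratio = 2.792 / 3.948 = 0.7072
eta_v = 0.7072 * 100 = 70.72%


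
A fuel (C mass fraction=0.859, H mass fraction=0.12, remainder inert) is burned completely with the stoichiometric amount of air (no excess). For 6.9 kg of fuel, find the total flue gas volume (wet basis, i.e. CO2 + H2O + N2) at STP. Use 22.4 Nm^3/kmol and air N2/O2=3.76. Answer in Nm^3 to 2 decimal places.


Per kg fuel: CO2 = (C/12 kmol)*22.4 = (0.859/12)*22.4 = 1.60347 Nm^3
Per kg fuel: H2O = (H/2 kmol)*22.4 = (0.12/2)*22.4 = 1.34400 Nm^3
O2 needed per kg fuel = C/12 + H/4 = 0.859/12 + 0.12/4 = 0.10158333 kmol
Per kg fuel: N2 = O2*3.76*22.4 = 0.10158333*3.76*22.4 = 8.55575 Nm^3
Total per kg = 1.60347 + 1.34400 + 8.55575 = 11.50322 Nm^3
Total = 11.50322 * 6.9 = 79.37 Nm^3


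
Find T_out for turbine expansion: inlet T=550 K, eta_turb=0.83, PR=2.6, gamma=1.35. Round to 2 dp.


T_out = T_in * (1 - eta * (1 - PR^(-(gamma-1)/gamma)))
Exponent = -(1.35-1)/1.35 = -0.25925926
PR^exp = 2.6^(-0.25925926) = 0.78057442
Factor = 1 - 0.83*(1 - 0.78057442) = 0.81787677
T_out = 550 * 0.81787677 = 449.83 K


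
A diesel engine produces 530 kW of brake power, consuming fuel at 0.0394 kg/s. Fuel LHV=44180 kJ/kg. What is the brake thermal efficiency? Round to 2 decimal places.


eta_BTE = (BP / (mf * LHV)) * 100
Denominator = 0.0394 * 44180 = 1740.6920 kW
eta_BTE = (530 / 1740.6920) * 100 = 30.45%


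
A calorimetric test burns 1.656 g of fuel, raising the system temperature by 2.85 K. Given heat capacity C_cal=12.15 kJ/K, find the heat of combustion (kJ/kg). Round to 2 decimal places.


Hc = C_cal * delta_T / m_fuel
Q_released = 12.15 * 2.85 = 34.6275 kJ
m_fuel = 1.656 g = 1.656/1000 kg = 0.001656 kg
Hc = 34.6275 / 0.001656 = 20910.33 kJ/kg


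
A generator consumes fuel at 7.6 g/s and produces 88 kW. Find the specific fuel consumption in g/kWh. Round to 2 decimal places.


SFC = (mf / BP) * 3600
Rate = 7.6 / 88 = 0.086364 g/(s*kW)
SFC = 0.086364 * 3600 = 310.91 g/kWh


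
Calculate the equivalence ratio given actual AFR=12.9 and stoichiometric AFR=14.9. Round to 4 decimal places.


phi = AFR_stoich / AFR_actual
phi = 14.9 / 12.9 = 1.1550


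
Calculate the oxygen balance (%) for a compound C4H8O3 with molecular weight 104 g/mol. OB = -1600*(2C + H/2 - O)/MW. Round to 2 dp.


OB = -1600 * (2C + H/2 - O) / MW
Inner = 2*4 + 8/2 - 3 = 9.00
OB = -1600 * 9.00 / 104 = -138.46%


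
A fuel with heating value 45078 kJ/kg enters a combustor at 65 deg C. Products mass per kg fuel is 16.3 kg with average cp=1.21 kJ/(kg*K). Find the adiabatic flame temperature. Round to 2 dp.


T_ad = T_in + Hc / (m_p * cp)
Denominator = 16.3 * 1.21 = 19.7230
Temperature rise = 45078 / 19.7230 = 2285.55 K
T_ad = 65 + 2285.55 = 2350.55 deg C


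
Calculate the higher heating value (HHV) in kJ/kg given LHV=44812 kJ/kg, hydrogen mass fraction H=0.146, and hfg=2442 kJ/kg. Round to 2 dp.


HHV = LHV + hfg * 9 * H
Water addition = 2442 * 9 * 0.146 = 3208.788 kJ/kg
HHV = 44812 + 3208.788 = 48020.79 kJ/kg


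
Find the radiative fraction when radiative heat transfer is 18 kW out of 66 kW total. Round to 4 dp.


f_rad = Q_rad / Q_total
f_rad = 18 / 66 = 0.2727


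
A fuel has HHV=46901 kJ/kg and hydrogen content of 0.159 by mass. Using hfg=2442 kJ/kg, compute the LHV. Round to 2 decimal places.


LHV = HHV - hfg * 9 * H
Water correction = 2442 * 9 * 0.159 = 3494.502 kJ/kg
LHV = 46901 - 3494.502 = 43406.50 kJ/kg


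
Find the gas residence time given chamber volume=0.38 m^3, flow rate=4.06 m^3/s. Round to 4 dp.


tau = V / Q_flow
tau = 0.38 / 4.06 = 0.0936 s


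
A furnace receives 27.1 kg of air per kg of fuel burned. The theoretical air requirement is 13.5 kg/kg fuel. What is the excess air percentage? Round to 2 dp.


Excess air = actual - stoichiometric = 27.1 - 13.5 = 13.60 kg/kg fuel
Excess air % = (excess / stoich) * 100 = (13.60 / 13.5) * 100 = 100.74%


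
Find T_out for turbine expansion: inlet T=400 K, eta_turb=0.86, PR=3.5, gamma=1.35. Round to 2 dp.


T_out = T_in * (1 - eta * (1 - PR^(-(gamma-1)/gamma)))
Exponent = -(1.35-1)/1.35 = -0.25925926
PR^exp = 3.5^(-0.25925926) = 0.72267881
Factor = 1 - 0.86*(1 - 0.72267881) = 0.76150378
T_out = 400 * 0.76150378 = 304.60 K


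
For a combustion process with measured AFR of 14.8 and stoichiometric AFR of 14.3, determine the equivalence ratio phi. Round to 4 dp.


phi = AFR_stoich / AFR_actual
phi = 14.3 / 14.8 = 0.9662


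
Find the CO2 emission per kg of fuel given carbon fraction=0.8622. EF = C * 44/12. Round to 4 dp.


EF = C_frac * (M_CO2 / M_C)
EF = 0.8622 * (44/12)
EF = 0.8622 * 3.666667 = 3.1614 kg_CO2/kg_fuel


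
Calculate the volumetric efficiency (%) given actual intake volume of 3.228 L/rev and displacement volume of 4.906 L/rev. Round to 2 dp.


eta_v = (V_actual / V_disp) * 100
Ratio = 3.228 / 4.906 = 0.6580
eta_v = 0.6580 * 100 = 65.80%


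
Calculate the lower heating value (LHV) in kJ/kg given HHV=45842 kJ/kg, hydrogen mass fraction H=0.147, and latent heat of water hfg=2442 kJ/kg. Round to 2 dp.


LHV = HHV - hfg * 9 * H
Water correction = 2442 * 9 * 0.147 = 3230.766 kJ/kg
LHV = 45842 - 3230.766 = 42611.23 kJ/kg


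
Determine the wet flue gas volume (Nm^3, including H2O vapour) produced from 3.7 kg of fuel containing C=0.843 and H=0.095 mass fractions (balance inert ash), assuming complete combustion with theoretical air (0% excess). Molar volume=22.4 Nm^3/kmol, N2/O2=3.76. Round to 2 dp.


Per kg fuel: CO2 = (C/12 kmol)*22.4 = (0.843/12)*22.4 = 1.57360 Nm^3
Per kg fuel: H2O = (H/2 kmol)*22.4 = (0.095/2)*22.4 = 1.06400 Nm^3
O2 needed per kg fuel = C/12 + H/4 = 0.843/12 + 0.095/4 = 0.09400000 kmol
Per kg fuel: N2 = O2*3.76*22.4 = 0.09400000*3.76*22.4 = 7.91706 Nm^3
Total per kg = 1.57360 + 1.06400 + 7.91706 = 10.55466 Nm^3
Total = 10.55466 * 3.7 = 39.05 Nm^3


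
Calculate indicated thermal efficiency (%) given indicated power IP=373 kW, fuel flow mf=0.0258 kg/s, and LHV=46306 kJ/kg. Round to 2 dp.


eta_ith = (IP / (mf * LHV)) * 100
Denominator = 0.0258 * 46306 = 1194.6948 kW
eta_ith = (373 / 1194.6948) * 100 = 31.22%


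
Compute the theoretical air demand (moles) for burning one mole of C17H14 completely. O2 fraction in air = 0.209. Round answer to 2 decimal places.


Balanced combustion: C17H14 + 20.5 O2 -> 17 CO2 + 7 H2O
O2 needed = C + H/4 = 17 + 14/4 = 20.50 moles
Air moles = O2 / 0.209 = 20.50 / 0.209 = 98.09 moles air


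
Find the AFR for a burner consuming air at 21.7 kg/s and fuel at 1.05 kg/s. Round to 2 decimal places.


AFR = m_air / m_fuel
AFR = 21.7 / 1.05 = 20.67


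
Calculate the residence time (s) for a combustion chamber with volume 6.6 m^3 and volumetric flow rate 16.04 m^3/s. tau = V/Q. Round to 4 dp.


tau = V / Q_flow
tau = 6.6 / 16.04 = 0.4115 s


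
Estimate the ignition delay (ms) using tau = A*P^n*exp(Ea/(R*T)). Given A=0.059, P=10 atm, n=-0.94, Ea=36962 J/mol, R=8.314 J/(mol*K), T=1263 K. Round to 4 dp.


tau = A * P^n * exp(Ea/(R*T))
P^n = 10^(-0.94) = 0.11481536
Ea/(R*T) = 36962/(8.314*1263) = 3.519995
exp(Ea/(R*T)) = 33.784272
tau = 0.059 * 0.11481536 * 33.784272 = 0.2289 ms


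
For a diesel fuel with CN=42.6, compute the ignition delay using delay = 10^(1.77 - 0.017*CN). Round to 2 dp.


delay = 10^(1.77 - 0.017*CN)
Exponent = 1.77 - 0.017*42.6 = 1.0458
delay = 10^1.0458 = 11.11 ms


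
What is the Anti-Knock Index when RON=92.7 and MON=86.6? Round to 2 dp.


AKI = (RON + MON) / 2
AKI = (92.7 + 86.6) / 2
AKI = 179.3 / 2 = 89.65


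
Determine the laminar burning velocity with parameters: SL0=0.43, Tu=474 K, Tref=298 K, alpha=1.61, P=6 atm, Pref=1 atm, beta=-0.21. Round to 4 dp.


SL = SL0 * (Tu/Tref)^alpha * (P/Pref)^beta
T ratio = 474/298 = 1.59060403
(T ratio)^alpha = 1.59060403^1.61 = 2.111130
(P/Pref)^beta = 6^(-0.21) = 0.686417
SL = 0.43 * 2.111130 * 0.686417 = 0.6231 m/s


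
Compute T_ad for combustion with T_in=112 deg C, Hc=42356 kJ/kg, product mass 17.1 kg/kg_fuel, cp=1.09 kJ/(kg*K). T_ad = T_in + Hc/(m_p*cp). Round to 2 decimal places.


T_ad = T_in + Hc / (m_p * cp)
Denominator = 17.1 * 1.09 = 18.6390
Temperature rise = 42356 / 18.6390 = 2272.44 K
T_ad = 112 + 2272.44 = 2384.44 deg C


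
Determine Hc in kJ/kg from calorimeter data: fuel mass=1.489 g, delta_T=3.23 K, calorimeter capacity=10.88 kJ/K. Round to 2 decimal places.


Hc = C_cal * delta_T / m_fuel
Q_released = 10.88 * 3.23 = 35.1424 kJ
m_fuel = 1.489 g = 1.489/1000 kg = 0.001489 kg
Hc = 35.1424 / 0.001489 = 23601.34 kJ/kg


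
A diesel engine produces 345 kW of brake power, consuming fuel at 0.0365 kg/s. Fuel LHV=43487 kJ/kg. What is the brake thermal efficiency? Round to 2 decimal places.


eta_BTE = (BP / (mf * LHV)) * 100
Denominator = 0.0365 * 43487 = 1587.2755 kW
eta_BTE = (345 / 1587.2755) * 100 = 21.74%


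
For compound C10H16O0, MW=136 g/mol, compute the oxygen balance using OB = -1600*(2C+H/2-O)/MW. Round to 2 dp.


OB = -1600 * (2C + H/2 - O) / MW
Inner = 2*10 + 16/2 - 0 = 28.00
OB = -1600 * 28.00 / 136 = -329.41%


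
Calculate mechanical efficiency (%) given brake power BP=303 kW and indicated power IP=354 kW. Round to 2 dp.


eta_mech = (BP / IP) * 100
Ratio = 303 / 354 = 0.8559
eta_mech = 0.8559 * 100 = 85.59%


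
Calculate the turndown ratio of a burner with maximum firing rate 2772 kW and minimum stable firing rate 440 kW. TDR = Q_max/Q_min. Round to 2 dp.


TDR = Q_max / Q_min
TDR = 2772 / 440 = 6.30


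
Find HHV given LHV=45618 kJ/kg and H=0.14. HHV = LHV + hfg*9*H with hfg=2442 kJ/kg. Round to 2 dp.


HHV = LHV + hfg * 9 * H
Water addition = 2442 * 9 * 0.14 = 3076.920 kJ/kg
HHV = 45618 + 3076.920 = 48694.92 kJ/kg


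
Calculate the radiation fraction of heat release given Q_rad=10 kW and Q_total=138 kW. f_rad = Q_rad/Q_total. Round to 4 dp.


f_rad = Q_rad / Q_total
f_rad = 10 / 138 = 0.0725


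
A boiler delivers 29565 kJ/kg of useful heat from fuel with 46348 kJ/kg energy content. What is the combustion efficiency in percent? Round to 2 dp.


Efficiency = (Q_useful / Q_fuel) * 100
Efficiency = (29565 / 46348) * 100
Efficiency = 0.6379 * 100 = 63.79%


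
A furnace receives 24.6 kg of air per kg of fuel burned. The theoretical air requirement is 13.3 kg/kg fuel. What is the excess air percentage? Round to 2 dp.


Excess air = actual - stoichiometric = 24.6 - 13.3 = 11.30 kg/kg fuel
Excess air % = (excess / stoich) * 100 = (11.30 / 13.3) * 100 = 84.96%


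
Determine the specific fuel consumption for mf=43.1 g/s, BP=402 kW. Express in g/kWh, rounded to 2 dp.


SFC = (mf / BP) * 3600
Rate = 43.1 / 402 = 0.107214 g/(s*kW)
SFC = 0.107214 * 3600 = 385.97 g/kWh


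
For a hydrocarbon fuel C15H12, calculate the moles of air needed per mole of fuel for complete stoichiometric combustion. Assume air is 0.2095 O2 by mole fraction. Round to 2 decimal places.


Balanced combustion: C15H12 + 18 O2 -> 15 CO2 + 6 H2O
O2 needed = C + H/4 = 15 + 12/4 = 18.00 moles
Air moles = O2 / 0.2095 = 18.00 / 0.2095 = 85.92 moles air


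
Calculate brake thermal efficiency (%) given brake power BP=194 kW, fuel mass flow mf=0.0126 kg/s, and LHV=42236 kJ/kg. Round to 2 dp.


eta_BTE = (BP / (mf * LHV)) * 100
Denominator = 0.0126 * 42236 = 532.1736 kW
eta_BTE = (194 / 532.1736) * 100 = 36.45%


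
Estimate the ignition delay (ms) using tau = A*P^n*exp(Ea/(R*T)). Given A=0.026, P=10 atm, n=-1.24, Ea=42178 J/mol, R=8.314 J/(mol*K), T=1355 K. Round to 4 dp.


tau = A * P^n * exp(Ea/(R*T))
P^n = 10^(-1.24) = 0.05754399
Ea/(R*T) = 42178/(8.314*1355) = 3.744007
exp(Ea/(R*T)) = 42.267021
tau = 0.026 * 0.05754399 * 42.267021 = 0.0632 ms


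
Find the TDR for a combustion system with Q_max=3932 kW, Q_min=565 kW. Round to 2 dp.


TDR = Q_max / Q_min
TDR = 3932 / 565 = 6.96


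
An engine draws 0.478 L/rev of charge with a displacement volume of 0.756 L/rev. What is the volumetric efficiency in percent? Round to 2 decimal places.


eta_v = (V_actual / V_disp) * 100
Ratio = 0.478 / 0.756 = 0.6323
eta_v = 0.6323 * 100 = 63.23%


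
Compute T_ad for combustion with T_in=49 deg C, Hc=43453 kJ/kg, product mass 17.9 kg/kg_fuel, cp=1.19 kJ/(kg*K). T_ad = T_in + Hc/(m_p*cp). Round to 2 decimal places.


T_ad = T_in + Hc / (m_p * cp)
Denominator = 17.9 * 1.19 = 21.3010
Temperature rise = 43453 / 21.3010 = 2039.95 K
T_ad = 49 + 2039.95 = 2088.95 deg C


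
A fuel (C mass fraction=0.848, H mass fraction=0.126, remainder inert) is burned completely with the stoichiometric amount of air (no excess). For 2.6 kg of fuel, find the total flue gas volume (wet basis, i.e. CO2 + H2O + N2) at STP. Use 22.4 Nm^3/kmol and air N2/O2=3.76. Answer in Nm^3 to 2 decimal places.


Per kg fuel: CO2 = (C/12 kmol)*22.4 = (0.848/12)*22.4 = 1.58293 Nm^3
Per kg fuel: H2O = (H/2 kmol)*22.4 = (0.126/2)*22.4 = 1.41120 Nm^3
O2 needed per kg fuel = C/12 + H/4 = 0.848/12 + 0.126/4 = 0.10216667 kmol
Per kg fuel: N2 = O2*3.76*22.4 = 0.10216667*3.76*22.4 = 8.60489 Nm^3
Total per kg = 1.58293 + 1.41120 + 8.60489 = 11.59902 Nm^3
Total = 11.59902 * 2.6 = 30.16 Nm^3


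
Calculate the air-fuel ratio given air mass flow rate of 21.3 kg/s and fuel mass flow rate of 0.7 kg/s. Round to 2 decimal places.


AFR = m_air / m_fuel
AFR = 21.3 / 0.7 = 30.43


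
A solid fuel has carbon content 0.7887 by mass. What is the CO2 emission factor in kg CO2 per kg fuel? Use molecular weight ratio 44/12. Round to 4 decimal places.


EF = C_frac * (M_CO2 / M_C)
EF = 0.7887 * (44/12)
EF = 0.7887 * 3.666667 = 2.8919 kg_CO2/kg_fuel


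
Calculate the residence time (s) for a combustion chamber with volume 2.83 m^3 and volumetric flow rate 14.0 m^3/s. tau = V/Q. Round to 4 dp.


tau = V / Q_flow
tau = 2.83 / 14.0 = 0.2021 s


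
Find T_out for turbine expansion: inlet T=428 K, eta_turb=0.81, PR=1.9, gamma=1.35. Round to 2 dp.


T_out = T_in * (1 - eta * (1 - PR^(-(gamma-1)/gamma)))
Exponent = -(1.35-1)/1.35 = -0.25925926
PR^exp = 1.9^(-0.25925926) = 0.84670193
Factor = 1 - 0.81*(1 - 0.84670193) = 0.87582856
T_out = 428 * 0.87582856 = 374.85 K


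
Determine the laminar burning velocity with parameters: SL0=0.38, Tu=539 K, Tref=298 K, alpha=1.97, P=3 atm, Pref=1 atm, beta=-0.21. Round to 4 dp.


SL = SL0 * (Tu/Tref)^alpha * (P/Pref)^beta
T ratio = 539/298 = 1.80872483
(T ratio)^alpha = 1.80872483^1.97 = 3.213837
(P/Pref)^beta = 3^(-0.21) = 0.793971
SL = 0.38 * 3.213837 * 0.793971 = 0.9696 m/s


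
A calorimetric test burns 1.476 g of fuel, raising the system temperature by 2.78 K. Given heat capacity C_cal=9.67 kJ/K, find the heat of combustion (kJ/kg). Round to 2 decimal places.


Hc = C_cal * delta_T / m_fuel
Q_released = 9.67 * 2.78 = 26.8826 kJ
m_fuel = 1.476 g = 1.476/1000 kg = 0.001476 kg
Hc = 26.8826 / 0.001476 = 18213.14 kJ/kg


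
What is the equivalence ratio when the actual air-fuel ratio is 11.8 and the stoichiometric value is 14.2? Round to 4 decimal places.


phi = AFR_stoich / AFR_actual
phi = 14.2 / 11.8 = 1.2034


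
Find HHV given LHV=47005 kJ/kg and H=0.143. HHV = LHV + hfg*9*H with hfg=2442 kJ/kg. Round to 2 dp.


HHV = LHV + hfg * 9 * H
Water addition = 2442 * 9 * 0.143 = 3142.854 kJ/kg
HHV = 47005 + 3142.854 = 50147.85 kJ/kg


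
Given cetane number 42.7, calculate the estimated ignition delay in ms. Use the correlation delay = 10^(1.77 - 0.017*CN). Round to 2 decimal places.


delay = 10^(1.77 - 0.017*CN)
Exponent = 1.77 - 0.017*42.7 = 1.0441
delay = 10^1.0441 = 11.07 ms


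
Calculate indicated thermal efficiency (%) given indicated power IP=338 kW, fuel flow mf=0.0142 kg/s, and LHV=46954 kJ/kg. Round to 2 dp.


eta_ith = (IP / (mf * LHV)) * 100
Denominator = 0.0142 * 46954 = 666.7468 kW
eta_ith = (338 / 666.7468) * 100 = 50.69%


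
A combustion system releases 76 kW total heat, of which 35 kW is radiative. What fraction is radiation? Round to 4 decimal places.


f_rad = Q_rad / Q_total
f_rad = 35 / 76 = 0.4605


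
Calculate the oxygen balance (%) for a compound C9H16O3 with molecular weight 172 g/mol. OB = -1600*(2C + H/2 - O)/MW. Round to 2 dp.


OB = -1600 * (2C + H/2 - O) / MW
Inner = 2*9 + 16/2 - 3 = 23.00
OB = -1600 * 23.00 / 172 = -213.95%


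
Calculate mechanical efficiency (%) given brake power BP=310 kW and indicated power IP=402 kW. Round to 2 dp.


eta_mech = (BP / IP) * 100
Ratio = 310 / 402 = 0.7711
eta_mech = 0.7711 * 100 = 77.11%


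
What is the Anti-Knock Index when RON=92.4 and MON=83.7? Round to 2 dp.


AKI = (RON + MON) / 2
AKI = (92.4 + 83.7) / 2
AKI = 176.1 / 2 = 88.05


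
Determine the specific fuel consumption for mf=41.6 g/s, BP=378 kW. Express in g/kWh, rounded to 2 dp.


SFC = (mf / BP) * 3600
Rate = 41.6 / 378 = 0.110053 g/(s*kW)
SFC = 0.110053 * 3600 = 396.19 g/kWh


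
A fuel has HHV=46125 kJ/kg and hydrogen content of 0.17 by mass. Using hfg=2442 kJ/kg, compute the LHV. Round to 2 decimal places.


LHV = HHV - hfg * 9 * H
Water correction = 2442 * 9 * 0.17 = 3736.260 kJ/kg
LHV = 46125 - 3736.260 = 42388.74 kJ/kg


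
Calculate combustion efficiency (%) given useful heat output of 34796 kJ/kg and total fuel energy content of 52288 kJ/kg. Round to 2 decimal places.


Efficiency = (Q_useful / Q_fuel) * 100
Efficiency = (34796 / 52288) * 100
Efficiency = 0.6655 * 100 = 66.55%


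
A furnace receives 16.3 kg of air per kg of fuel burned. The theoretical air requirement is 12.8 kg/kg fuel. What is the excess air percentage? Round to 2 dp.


Excess air = actual - stoichiometric = 16.3 - 12.8 = 3.50 kg/kg fuel
Excess air % = (excess / stoich) * 100 = (3.50 / 12.8) * 100 = 27.34%


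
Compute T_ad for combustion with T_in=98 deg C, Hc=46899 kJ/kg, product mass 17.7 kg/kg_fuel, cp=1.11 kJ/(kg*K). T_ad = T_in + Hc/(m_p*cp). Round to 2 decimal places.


T_ad = T_in + Hc / (m_p * cp)
Denominator = 17.7 * 1.11 = 19.6470
Temperature rise = 46899 / 19.6470 = 2387.08 K
T_ad = 98 + 2387.08 = 2485.08 deg C


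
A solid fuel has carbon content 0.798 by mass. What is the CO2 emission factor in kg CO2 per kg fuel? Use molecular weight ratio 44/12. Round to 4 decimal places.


EF = C_frac * (M_CO2 / M_C)
EF = 0.798 * (44/12)
EF = 0.798 * 3.666667 = 2.9260 kg_CO2/kg_fuel


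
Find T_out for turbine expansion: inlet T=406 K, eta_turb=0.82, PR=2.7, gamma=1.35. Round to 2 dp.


T_out = T_in * (1 - eta * (1 - PR^(-(gamma-1)/gamma)))
Exponent = -(1.35-1)/1.35 = -0.25925926
PR^exp = 2.7^(-0.25925926) = 0.77297411
Factor = 1 - 0.82*(1 - 0.77297411) = 0.81383877
T_out = 406 * 0.81383877 = 330.42 K


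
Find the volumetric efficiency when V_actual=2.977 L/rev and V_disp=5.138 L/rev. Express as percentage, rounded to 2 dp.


eta_v = (V_actual / V_disp) * 100
Ratio = 2.977 / 5.138 = 0.5794
eta_v = 0.5794 * 100 = 57.94%


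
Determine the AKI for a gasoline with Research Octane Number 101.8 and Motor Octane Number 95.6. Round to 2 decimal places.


AKI = (RON + MON) / 2
AKI = (101.8 + 95.6) / 2
AKI = 197.4 / 2 = 98.70


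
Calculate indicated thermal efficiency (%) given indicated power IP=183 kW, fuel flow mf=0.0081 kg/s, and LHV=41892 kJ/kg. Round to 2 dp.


eta_ith = (IP / (mf * LHV)) * 100
Denominator = 0.0081 * 41892 = 339.3252 kW
eta_ith = (183 / 339.3252) * 100 = 53.93%


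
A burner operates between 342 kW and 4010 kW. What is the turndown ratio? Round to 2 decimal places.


TDR = Q_max / Q_min
TDR = 4010 / 342 = 11.73


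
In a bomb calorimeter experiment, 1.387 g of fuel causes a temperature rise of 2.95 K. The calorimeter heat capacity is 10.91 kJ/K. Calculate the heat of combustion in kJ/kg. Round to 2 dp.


Hc = C_cal * delta_T / m_fuel
Q_released = 10.91 * 2.95 = 32.1845 kJ
m_fuel = 1.387 g = 1.387/1000 kg = 0.001387 kg
Hc = 32.1845 / 0.001387 = 23204.40 kJ/kg


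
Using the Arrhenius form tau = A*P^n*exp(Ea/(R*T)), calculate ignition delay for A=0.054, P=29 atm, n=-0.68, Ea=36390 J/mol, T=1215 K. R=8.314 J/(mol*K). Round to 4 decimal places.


tau = A * P^n * exp(Ea/(R*T))
P^n = 29^(-0.68) = 0.10129065
Ea/(R*T) = 36390/(8.314*1215) = 3.602432
exp(Ea/(R*T)) = 36.687339
tau = 0.054 * 0.10129065 * 36.687339 = 0.2007 ms


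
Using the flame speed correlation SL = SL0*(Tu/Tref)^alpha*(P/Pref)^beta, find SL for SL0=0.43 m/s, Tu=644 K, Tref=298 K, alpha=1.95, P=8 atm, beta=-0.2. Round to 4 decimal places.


SL = SL0 * (Tu/Tref)^alpha * (P/Pref)^beta
T ratio = 644/298 = 2.16107383
(T ratio)^alpha = 2.16107383^1.95 = 4.493717
(P/Pref)^beta = 8^(-0.2) = 0.659754
SL = 0.43 * 4.493717 * 0.659754 = 1.2748 m/s


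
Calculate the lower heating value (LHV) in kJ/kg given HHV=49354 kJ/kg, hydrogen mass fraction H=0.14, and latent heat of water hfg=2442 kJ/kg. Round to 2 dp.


LHV = HHV - hfg * 9 * H
Water correction = 2442 * 9 * 0.14 = 3076.920 kJ/kg
LHV = 49354 - 3076.920 = 46277.08 kJ/kg


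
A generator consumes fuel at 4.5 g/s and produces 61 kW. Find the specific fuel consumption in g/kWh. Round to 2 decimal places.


SFC = (mf / BP) * 3600
Rate = 4.5 / 61 = 0.073770 g/(s*kW)
SFC = 0.073770 * 3600 = 265.57 g/kWh


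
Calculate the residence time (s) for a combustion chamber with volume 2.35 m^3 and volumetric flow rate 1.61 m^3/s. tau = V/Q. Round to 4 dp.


tau = V / Q_flow
tau = 2.35 / 1.61 = 1.4596 s


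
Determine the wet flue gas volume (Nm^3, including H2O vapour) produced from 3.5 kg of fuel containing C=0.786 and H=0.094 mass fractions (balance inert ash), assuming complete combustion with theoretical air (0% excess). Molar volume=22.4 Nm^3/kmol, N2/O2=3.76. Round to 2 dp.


Per kg fuel: CO2 = (C/12 kmol)*22.4 = (0.786/12)*22.4 = 1.46720 Nm^3
Per kg fuel: H2O = (H/2 kmol)*22.4 = (0.094/2)*22.4 = 1.05280 Nm^3
O2 needed per kg fuel = C/12 + H/4 = 0.786/12 + 0.094/4 = 0.08900000 kmol
Per kg fuel: N2 = O2*3.76*22.4 = 0.08900000*3.76*22.4 = 7.49594 Nm^3
Total per kg = 1.46720 + 1.05280 + 7.49594 = 10.01594 Nm^3
Total = 10.01594 * 3.5 = 35.06 Nm^3


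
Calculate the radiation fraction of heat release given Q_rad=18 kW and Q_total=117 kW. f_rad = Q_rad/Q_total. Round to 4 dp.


f_rad = Q_rad / Q_total
f_rad = 18 / 117 = 0.1538


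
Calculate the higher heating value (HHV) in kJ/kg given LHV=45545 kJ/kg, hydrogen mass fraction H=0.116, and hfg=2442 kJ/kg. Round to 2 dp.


HHV = LHV + hfg * 9 * H
Water addition = 2442 * 9 * 0.116 = 2549.448 kJ/kg
HHV = 45545 + 2549.448 = 48094.45 kJ/kg


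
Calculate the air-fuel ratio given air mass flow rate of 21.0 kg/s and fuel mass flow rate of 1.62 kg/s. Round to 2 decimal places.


AFR = m_air / m_fuel
AFR = 21.0 / 1.62 = 12.96


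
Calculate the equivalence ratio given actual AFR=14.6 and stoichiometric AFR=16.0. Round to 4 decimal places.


phi = AFR_stoich / AFR_actual
phi = 16.0 / 14.6 = 1.0959


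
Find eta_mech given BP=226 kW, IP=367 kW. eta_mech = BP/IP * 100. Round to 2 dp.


eta_mech = (BP / IP) * 100
Ratio = 226 / 367 = 0.6158
eta_mech = 0.6158 * 100 = 61.58%


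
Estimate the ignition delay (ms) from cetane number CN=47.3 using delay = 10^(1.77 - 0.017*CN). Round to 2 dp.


delay = 10^(1.77 - 0.017*CN)
Exponent = 1.77 - 0.017*47.3 = 0.9659
delay = 10^0.9659 = 9.24 ms


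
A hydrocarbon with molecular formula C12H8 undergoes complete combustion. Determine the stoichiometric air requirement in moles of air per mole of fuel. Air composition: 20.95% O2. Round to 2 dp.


Balanced combustion: C12H8 + 14 O2 -> 12 CO2 + 4 H2O
O2 needed = C + H/4 = 12 + 8/4 = 14.00 moles
Air moles = O2 / 0.2095 = 14.00 / 0.2095 = 66.83 moles air


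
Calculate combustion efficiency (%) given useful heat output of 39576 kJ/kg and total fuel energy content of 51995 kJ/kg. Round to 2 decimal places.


Efficiency = (Q_useful / Q_fuel) * 100
Efficiency = (39576 / 51995) * 100
Efficiency = 0.7612 * 100 = 76.12%


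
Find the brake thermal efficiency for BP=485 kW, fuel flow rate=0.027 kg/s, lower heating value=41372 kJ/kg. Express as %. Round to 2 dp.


eta_BTE = (BP / (mf * LHV)) * 100
Denominator = 0.027 * 41372 = 1117.0440 kW
eta_BTE = (485 / 1117.0440) * 100 = 43.42%


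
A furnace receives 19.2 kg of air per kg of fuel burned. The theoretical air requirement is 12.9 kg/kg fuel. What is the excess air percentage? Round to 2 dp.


Excess air = actual - stoichiometric = 19.2 - 12.9 = 6.30 kg/kg fuel
Excess air % = (excess / stoich) * 100 = (6.30 / 12.9) * 100 = 48.84%


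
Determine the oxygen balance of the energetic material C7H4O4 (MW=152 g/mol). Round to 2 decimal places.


OB = -1600 * (2C + H/2 - O) / MW
Inner = 2*7 + 4/2 - 4 = 12.00
OB = -1600 * 12.00 / 152 = -126.32%


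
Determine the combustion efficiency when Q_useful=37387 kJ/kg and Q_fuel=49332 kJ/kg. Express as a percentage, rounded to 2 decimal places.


Efficiency = (Q_useful / Q_fuel) * 100
Efficiency = (37387 / 49332) * 100
Efficiency = 0.7579 * 100 = 75.79%


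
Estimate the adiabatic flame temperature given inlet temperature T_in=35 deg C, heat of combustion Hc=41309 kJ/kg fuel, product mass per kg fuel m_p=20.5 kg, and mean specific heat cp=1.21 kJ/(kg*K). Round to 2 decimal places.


T_ad = T_in + Hc / (m_p * cp)
Denominator = 20.5 * 1.21 = 24.8050
Temperature rise = 41309 / 24.8050 = 1665.35 K
T_ad = 35 + 1665.35 = 1700.35 deg C
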